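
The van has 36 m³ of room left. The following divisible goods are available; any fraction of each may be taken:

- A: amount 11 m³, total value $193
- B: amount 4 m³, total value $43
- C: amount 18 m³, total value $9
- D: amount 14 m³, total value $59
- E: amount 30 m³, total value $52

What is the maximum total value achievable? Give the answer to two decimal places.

Take in order of value per unit:
- A (193/11 per unit): all 11 → value 193, running total 193.00
- B (43/4 per unit): all 4 → value 43, running total 236.00
- D (59/14 per unit): all 14 → value 59, running total 295.00
- E (52/30 per unit): 7 of 30 → value 7×52/30 = 12.1333, running total 307.13
Total 307.13.

307.13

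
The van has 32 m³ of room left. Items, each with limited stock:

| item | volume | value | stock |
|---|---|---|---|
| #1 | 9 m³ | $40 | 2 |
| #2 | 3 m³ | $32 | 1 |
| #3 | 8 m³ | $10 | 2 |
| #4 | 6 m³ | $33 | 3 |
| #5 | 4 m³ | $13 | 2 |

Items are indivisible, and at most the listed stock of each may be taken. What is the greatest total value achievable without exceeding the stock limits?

Top feasible selections:
- 1×#1 + 1×#2 + 3×#4: volume 30, value 171
- 1×#1 + 1×#2 + 2×#4 + 2×#5: volume 32, value 164
- 2×#1 + 1×#2 + 1×#4 + 1×#5: volume 31, value 158
Best: $171.

$171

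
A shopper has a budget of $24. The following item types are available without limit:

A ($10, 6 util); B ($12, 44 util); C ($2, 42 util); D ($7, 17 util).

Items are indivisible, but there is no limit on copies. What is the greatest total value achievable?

Best value-per-unit is C at 42/2, and filling with it alone uses cost 12×2=24. No mix of the others beats 12×42 = 504.

504 util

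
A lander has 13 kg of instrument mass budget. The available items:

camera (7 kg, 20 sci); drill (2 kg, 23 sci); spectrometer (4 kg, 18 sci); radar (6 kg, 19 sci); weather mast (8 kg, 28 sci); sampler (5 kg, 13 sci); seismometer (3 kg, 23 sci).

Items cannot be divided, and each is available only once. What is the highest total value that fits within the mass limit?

74 sci

Check high-value combinations within 13 kg:
- drill+weather mast+seismometer: mass 2+8+3=13, value 23+28+23=74
- camera+drill+seismometer: mass 7+2+3=12, value 20+23+23=66
- drill+radar+seismometer: mass 2+6+3=11, value 23+19+23=65
- drill+spectrometer+seismometer: mass 2+4+3=9, value 23+18+23=64
Best: 74 sci.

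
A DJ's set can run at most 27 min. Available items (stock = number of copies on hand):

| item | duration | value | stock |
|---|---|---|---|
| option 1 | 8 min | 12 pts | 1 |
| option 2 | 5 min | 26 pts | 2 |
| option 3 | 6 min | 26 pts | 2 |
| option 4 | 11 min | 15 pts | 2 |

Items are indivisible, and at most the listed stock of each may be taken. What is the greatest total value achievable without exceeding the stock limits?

Best selections within duration 27 and stock limits:
- 2×option 2 + 2×option 3: duration 22, value 104
- 2×option 2 + 1×option 3 + 1×option 4: duration 27, value 93
Best: 104 pts.

104 pts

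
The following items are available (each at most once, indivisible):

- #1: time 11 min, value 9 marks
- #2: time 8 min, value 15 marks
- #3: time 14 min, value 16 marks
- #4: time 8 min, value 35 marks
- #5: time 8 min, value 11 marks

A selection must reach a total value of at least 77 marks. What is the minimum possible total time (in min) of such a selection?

38

Subsets with value ≥ 77, sorted by total time:
- #2+#3+#4+#5: time 38, value 77
- #1+#2+#3+#4+#5: time 49, value 86
Minimum time: 38 min.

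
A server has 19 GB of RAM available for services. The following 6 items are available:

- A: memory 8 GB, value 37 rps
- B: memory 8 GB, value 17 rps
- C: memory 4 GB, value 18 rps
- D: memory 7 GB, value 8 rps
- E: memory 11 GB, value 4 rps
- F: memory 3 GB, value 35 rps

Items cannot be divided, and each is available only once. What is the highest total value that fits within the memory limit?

This is a 0/1 knapsack; check combinations near the capacity.
- A+C+F: memory 8+4+3=15, value 37+18+35=90
- A+B+F: memory 8+8+3=19, value 37+17+35=89
- A+D+F: memory 8+7+3=18, value 37+8+35=80
- A+F: memory 8+3=11, value 37+35=72
Best: 90 rps.

90 rps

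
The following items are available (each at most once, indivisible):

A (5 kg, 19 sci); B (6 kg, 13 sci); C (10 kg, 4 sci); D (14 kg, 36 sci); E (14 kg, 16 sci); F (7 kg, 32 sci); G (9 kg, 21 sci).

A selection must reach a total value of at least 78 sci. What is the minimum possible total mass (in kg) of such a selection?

26

Subsets with value ≥ 78, sorted by total mass:
- A+D+F: mass 26, value 87
- A+B+F+G: mass 27, value 85
- B+D+F: mass 27, value 81
- D+F+G: mass 30, value 89
Minimum mass: 26 kg.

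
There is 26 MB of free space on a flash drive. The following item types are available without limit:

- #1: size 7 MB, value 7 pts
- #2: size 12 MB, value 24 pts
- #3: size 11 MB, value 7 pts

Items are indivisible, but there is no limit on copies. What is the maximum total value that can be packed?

Best value-per-unit is #2 at 24/12, and filling with it alone uses size 2×12=24. No mix of the others beats 2×24 = 48.

48 pts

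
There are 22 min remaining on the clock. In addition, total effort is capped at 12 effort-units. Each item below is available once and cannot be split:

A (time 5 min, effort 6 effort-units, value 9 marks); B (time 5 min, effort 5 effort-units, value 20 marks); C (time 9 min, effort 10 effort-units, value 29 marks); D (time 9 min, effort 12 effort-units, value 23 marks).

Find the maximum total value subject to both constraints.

Feasible sets respecting both limits:
- A+B: time 10, effort 11, value 29
- C: time 9, effort 10, value 29
- D: time 9, effort 12, value 23
- B: time 5, effort 5, value 20
Best: 29 marks.

29 marks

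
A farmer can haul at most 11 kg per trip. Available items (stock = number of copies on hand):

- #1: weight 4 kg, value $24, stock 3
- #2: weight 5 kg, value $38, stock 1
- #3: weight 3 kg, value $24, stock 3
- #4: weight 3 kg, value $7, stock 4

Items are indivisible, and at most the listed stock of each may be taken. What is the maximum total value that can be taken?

$86

Best selections within weight 11 and stock limits:
- 1×#2 + 2×#3: weight 11, value 86
- 3×#3: weight 9, value 72
- 1×#1 + 2×#3: weight 10, value 72
Best: $86.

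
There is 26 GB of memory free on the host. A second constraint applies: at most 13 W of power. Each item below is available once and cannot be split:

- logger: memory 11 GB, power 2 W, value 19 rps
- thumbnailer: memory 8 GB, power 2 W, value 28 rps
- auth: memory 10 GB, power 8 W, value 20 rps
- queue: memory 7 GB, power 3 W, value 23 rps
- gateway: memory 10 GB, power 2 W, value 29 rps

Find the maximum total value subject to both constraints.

80 rps

Feasible sets respecting both limits:
- thumbnailer+queue+gateway: memory 25, power 7, value 80
- thumbnailer+auth+queue: memory 25, power 13, value 71
- logger+thumbnailer+queue: memory 26, power 7, value 70
- thumbnailer+gateway: memory 18, power 4, value 57
Best: 80 rps.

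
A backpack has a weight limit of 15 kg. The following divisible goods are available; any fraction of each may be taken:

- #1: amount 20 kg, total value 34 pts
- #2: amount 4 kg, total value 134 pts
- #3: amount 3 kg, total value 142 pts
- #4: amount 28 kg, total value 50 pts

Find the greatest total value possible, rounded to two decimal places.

290.29

Take in order of value per unit:
- #3 (142/3 per unit): all 3 → value 142, running total 142.00
- #2 (134/4 per unit): all 4 → value 134, running total 276.00
- #4 (50/28 per unit): 8 of 28 → value 8×50/28 = 14.2857, running total 290.29
Total 290.29.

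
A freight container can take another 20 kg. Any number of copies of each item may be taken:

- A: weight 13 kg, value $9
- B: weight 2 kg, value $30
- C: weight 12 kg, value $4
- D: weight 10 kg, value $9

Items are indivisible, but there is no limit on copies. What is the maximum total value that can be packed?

Best value-per-unit is B at 30/2, and filling with it alone uses weight 10×2=20. No mix of the others beats 10×30 = 300.

$300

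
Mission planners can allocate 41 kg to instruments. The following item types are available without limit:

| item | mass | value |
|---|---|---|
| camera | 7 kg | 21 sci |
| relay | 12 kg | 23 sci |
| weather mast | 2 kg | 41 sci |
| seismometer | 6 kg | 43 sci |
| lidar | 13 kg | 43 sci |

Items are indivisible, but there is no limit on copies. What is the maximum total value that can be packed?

820 sci

Best value-per-unit is weather mast at 41/2, and filling with it alone uses mass 20×2=40. No mix of the others beats 20×41 = 820.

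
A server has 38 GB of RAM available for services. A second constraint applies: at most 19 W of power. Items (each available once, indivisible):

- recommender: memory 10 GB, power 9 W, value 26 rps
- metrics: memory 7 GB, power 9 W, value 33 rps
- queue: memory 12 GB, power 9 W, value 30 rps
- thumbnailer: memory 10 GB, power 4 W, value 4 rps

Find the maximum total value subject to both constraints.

Feasible sets respecting both limits:
- metrics+queue: memory 19, power 18, value 63
- recommender+metrics: memory 17, power 18, value 59
- recommender+queue: memory 22, power 18, value 56
- metrics+thumbnailer: memory 17, power 13, value 37
Best: 63 rps.

63 rps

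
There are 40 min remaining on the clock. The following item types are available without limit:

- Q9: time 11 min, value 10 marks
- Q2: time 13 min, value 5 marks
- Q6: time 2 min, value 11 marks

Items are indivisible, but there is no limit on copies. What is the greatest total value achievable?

Best value-per-unit is Q6 at 11/2, and filling with it alone uses time 20×2=40. No mix of the others beats 20×11 = 220.

220 marks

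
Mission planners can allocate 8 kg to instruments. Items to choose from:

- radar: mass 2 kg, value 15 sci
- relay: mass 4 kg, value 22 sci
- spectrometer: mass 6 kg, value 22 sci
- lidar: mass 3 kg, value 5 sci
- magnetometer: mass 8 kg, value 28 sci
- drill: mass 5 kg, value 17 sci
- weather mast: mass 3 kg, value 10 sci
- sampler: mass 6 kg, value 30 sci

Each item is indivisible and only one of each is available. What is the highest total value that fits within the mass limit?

Check high-value combinations within 8 kg:
- radar+sampler: mass 2+6=8, value 15+30=45
- radar+relay: mass 2+4=6, value 15+22=37
- radar+spectrometer: mass 2+6=8, value 15+22=37
- radar+drill: mass 2+5=7, value 15+17=32
Best: 45 sci.

45 sci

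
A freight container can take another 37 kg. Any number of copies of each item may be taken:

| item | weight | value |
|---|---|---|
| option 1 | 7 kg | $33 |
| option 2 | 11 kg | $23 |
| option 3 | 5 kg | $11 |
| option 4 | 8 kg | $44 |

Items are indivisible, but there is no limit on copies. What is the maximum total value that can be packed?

Best value-per-unit is option 4 at 44/8; filling with it alone gives 4×44 = 176.
Optimal mix: 3×option 1 + 2×option 4 → weight 37, value 187.

$187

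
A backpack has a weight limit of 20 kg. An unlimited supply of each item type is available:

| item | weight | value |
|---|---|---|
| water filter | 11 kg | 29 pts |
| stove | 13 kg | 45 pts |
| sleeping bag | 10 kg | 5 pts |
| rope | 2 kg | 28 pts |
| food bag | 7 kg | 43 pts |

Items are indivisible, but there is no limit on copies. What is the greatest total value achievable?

Best value-per-unit is rope at 28/2, and filling with it alone uses weight 10×2=20. No mix of the others beats 10×28 = 280.

280 pts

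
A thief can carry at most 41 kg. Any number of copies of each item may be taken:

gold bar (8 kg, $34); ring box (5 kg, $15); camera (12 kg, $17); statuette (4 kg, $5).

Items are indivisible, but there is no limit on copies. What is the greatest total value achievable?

Best value-per-unit is gold bar at 34/8, and filling with it alone uses weight 5×8=40. No mix of the others beats 5×34 = 170.

$170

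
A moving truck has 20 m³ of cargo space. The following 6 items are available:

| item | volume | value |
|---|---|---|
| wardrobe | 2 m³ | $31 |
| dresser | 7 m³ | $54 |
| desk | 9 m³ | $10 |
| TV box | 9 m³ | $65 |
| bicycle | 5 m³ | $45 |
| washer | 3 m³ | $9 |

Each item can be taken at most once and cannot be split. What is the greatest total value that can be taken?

Check high-value combinations within 20 m³:
- wardrobe+dresser+TV box: volume 2+7+9=18, value 31+54+65=150
- wardrobe+TV box+bicycle+washer: volume 2+9+5+3=19, value 31+65+45+9=150
- wardrobe+TV box+bicycle: volume 2+9+5=16, value 31+65+45=141
Best: $150.

$150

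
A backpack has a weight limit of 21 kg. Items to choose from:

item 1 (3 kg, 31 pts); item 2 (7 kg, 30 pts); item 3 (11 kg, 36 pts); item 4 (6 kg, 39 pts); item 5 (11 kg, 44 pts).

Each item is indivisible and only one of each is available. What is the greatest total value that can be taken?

Check high-value combinations within 21 kg:
- item 1+item 4+item 5: weight 3+6+11=20, value 31+39+44=114
- item 1+item 3+item 4: weight 3+11+6=20, value 31+36+39=106
- item 1+item 2+item 5: weight 3+7+11=21, value 31+30+44=105
Best: 114 pts.

114 pts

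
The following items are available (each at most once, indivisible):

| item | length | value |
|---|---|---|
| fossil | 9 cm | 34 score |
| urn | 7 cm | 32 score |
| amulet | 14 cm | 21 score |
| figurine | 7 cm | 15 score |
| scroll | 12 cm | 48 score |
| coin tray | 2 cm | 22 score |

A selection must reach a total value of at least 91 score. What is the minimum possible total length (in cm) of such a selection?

Subsets with value ≥ 91, sorted by total length:
- urn+scroll+coin tray: length 21, value 102
- fossil+scroll+coin tray: length 23, value 104
Minimum length: 21 cm.

21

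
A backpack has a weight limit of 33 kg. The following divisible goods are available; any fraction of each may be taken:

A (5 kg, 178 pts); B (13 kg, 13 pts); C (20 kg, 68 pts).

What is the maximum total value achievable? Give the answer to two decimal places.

Take in order of value per unit:
- A (178/5 per unit): all 5 → value 178, running total 178.00
- C (68/20 per unit): all 20 → value 68, running total 246.00
- B (13/13 per unit): 8 of 13 → value 8×13/13 = 8.0000, running total 254.00
Total 254.00.

254.00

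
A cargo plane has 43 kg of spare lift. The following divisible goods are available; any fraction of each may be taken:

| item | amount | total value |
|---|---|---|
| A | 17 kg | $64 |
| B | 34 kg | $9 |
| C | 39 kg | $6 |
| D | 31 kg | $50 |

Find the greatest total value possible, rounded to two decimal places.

Take in order of value per unit:
- A (64/17 per unit): all 17 → value 64, running total 64.00
- D (50/31 per unit): 26 of 31 → value 26×50/31 = 41.9355, running total 105.94
Total 105.94.

105.94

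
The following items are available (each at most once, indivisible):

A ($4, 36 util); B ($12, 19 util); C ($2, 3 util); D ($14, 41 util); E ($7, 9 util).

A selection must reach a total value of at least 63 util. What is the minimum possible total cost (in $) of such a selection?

18

Subsets with value ≥ 63, sorted by total cost:
- A+D: cost 18, value 77
- A+C+D: cost 20, value 80
- A+B+E: cost 23, value 64
- A+D+E: cost 25, value 86
Minimum cost: 18 $.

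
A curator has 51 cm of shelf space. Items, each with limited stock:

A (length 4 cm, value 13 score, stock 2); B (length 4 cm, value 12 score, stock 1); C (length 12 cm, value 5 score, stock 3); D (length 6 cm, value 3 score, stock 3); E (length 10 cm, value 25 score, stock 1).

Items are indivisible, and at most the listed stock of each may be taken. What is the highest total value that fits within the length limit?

74 score

Top feasible selections:
- 2×A + 1×B + 1×C + 2×D + 1×E: length 46, value 74
- 2×A + 1×B + 2×C + 1×E: length 46, value 73
- 2×A + 1×B + 3×D + 1×E: length 40, value 72
- 2×A + 1×B + 1×C + 1×D + 1×E: length 40, value 71
Best: 74 score.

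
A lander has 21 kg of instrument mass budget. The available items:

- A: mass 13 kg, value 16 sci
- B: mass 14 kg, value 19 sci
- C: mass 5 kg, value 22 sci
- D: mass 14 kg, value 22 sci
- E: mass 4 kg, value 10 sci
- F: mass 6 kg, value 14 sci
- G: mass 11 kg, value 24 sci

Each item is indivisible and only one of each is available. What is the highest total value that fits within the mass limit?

Check high-value combinations within 21 kg:
- C+E+G: mass 5+4+11=20, value 22+10+24=56
- E+F+G: mass 4+6+11=21, value 10+14+24=48
- C+E+F: mass 5+4+6=15, value 22+10+14=46
- C+G: mass 5+11=16, value 22+24=46
- C+D: mass 5+14=19, value 22+22=44
Best: 56 sci.

56 sci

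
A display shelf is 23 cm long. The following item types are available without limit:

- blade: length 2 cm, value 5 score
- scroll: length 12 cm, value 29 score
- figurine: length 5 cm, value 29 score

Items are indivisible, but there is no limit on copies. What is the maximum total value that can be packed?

121 score

Best value-per-unit is figurine at 29/5; filling with it alone gives 4×29 = 116.
Optimal mix: 1×blade + 4×figurine → length 22, value 121.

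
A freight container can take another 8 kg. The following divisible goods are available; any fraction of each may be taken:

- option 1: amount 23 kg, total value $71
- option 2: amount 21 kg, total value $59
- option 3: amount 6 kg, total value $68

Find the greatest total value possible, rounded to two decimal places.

74.17

Take in order of value per unit:
- option 3 (68/6 per unit): all 6 → value 68, running total 68.00
- option 1 (71/23 per unit): 2 of 23 → value 2×71/23 = 6.1739, running total 74.17
Total 74.17.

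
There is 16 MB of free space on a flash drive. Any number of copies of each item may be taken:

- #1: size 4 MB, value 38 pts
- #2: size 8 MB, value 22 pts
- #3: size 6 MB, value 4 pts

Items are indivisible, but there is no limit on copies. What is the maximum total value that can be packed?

Best value-per-unit is #1 at 38/4, and filling with it alone uses size 4×4=16. No mix of the others beats 4×38 = 152.

152 pts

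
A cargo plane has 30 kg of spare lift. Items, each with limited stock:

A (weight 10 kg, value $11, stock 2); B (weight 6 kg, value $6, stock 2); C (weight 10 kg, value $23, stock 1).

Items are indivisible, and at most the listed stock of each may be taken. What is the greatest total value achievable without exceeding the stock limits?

Top feasible selections:
- 2×A + 1×C: weight 30, value 45
- 1×A + 1×B + 1×C: weight 26, value 40
- 2×B + 1×C: weight 22, value 35
- 1×A + 1×C: weight 20, value 34
Best: $45.

$45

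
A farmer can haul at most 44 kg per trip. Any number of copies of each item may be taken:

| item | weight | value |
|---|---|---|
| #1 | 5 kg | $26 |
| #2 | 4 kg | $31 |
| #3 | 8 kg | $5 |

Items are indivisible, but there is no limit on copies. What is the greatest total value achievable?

Best value-per-unit is #2 at 31/4, and filling with it alone uses weight 11×4=44. No mix of the others beats 11×31 = 341.

$341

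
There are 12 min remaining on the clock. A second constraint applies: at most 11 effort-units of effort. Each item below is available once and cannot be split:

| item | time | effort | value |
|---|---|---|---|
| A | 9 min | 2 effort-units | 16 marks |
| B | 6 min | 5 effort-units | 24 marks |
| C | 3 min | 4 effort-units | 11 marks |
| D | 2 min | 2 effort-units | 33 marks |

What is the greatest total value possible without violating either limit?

68 marks

Feasible sets respecting both limits:
- B+C+D: time 11, effort 11, value 68
- B+D: time 8, effort 7, value 57
- A+D: time 11, effort 4, value 49
Best: 68 marks.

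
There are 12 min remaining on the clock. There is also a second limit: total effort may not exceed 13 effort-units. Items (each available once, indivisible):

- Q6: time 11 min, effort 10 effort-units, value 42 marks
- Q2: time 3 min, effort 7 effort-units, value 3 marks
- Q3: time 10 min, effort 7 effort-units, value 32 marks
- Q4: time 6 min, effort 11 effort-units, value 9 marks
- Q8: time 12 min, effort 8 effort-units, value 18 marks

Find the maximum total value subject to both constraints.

Feasible sets respecting both limits:
- Q6: time 11, effort 10, value 42
- Q3: time 10, effort 7, value 32
- Q8: time 12, effort 8, value 18
- Q4: time 6, effort 11, value 9
Best: 42 marks.

42 marks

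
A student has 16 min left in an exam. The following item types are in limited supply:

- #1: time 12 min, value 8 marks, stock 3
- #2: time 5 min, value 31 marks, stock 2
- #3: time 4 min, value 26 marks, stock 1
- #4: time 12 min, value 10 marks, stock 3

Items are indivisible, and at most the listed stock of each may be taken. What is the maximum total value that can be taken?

Best selections within time 16 and stock limits:
- 2×#2 + 1×#3: time 14, value 88
- 2×#2: time 10, value 62
Best: 88 marks.

88 marks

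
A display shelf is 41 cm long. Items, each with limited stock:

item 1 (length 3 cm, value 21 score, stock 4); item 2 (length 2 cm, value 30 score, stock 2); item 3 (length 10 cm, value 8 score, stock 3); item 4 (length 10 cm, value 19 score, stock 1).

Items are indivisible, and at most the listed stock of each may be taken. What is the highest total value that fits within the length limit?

171 score

Best selections within length 41 and stock limits:
- 4×item 1 + 2×item 2 + 1×item 3 + 1×item 4: length 36, value 171
- 4×item 1 + 2×item 2 + 1×item 4: length 26, value 163
Best: 171 score.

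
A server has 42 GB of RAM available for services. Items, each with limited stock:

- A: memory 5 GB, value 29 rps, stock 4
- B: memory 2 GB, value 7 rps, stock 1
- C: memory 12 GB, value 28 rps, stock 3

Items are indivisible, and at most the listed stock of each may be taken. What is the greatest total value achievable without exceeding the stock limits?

151 rps

Best selections within memory 42 and stock limits:
- 4×A + 1×B + 1×C: memory 34, value 151
- 3×A + 1×B + 2×C: memory 41, value 150
- 4×A + 1×C: memory 32, value 144
- 3×A + 2×C: memory 39, value 143
Best: 151 rps.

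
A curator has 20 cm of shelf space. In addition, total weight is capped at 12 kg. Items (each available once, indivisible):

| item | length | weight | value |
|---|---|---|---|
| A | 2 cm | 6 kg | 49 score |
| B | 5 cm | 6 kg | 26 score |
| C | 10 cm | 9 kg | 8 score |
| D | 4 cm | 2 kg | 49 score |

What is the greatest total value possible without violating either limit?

Feasible sets respecting both limits:
- A+D: length 6, weight 8, value 98
- A+B: length 7, weight 12, value 75
- B+D: length 9, weight 8, value 75
Best: 98 score.

98 score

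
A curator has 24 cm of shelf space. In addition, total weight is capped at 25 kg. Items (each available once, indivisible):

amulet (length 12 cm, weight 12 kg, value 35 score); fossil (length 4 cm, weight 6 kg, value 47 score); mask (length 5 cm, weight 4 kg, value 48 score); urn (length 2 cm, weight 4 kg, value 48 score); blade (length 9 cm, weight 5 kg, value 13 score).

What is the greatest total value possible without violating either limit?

156 score

Feasible sets respecting both limits:
- fossil+mask+urn+blade: length 20, weight 19, value 156
- fossil+mask+urn: length 11, weight 14, value 143
- amulet+mask+urn: length 19, weight 20, value 131
Best: 156 score.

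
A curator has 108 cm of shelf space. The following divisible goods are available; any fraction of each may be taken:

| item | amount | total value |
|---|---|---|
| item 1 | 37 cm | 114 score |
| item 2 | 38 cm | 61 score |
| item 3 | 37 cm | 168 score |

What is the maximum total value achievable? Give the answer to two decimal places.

336.58

Take in order of value per unit:
- item 3 (168/37 per unit): all 37 → value 168, running total 168.00
- item 1 (114/37 per unit): all 37 → value 114, running total 282.00
- item 2 (61/38 per unit): 34 of 38 → value 34×61/38 = 54.5789, running total 336.58
Total 336.58.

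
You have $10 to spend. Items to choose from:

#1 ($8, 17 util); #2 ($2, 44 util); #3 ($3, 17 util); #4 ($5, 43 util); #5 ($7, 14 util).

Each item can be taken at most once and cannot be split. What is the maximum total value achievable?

Check high-value combinations within $10:
- #2+#3+#4: cost 2+3+5=10, value 44+17+43=104
- #2+#4: cost 2+5=7, value 44+43=87
- #2+#3: cost 2+3=5, value 44+17=61
Best: 104 util.

104 util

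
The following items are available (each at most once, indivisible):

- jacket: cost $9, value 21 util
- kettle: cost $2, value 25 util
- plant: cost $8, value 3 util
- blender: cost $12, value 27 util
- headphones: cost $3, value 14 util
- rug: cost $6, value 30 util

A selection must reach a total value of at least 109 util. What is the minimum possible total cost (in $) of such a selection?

32

Subsets with value ≥ 109, sorted by total cost:
- jacket+kettle+blender+headphones+rug: cost 32, value 117
- jacket+kettle+plant+blender+headphones+rug: cost 40, value 120
Minimum cost: 32 $.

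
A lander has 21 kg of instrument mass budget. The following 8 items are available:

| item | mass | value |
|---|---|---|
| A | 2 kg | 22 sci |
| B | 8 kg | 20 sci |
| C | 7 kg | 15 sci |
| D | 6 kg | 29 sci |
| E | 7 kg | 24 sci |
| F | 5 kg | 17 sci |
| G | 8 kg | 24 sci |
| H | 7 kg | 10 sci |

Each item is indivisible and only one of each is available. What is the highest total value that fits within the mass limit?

92 sci

Check high-value combinations within 21 kg:
- A+D+E+F: mass 2+6+7+5=20, value 22+29+24+17=92
- A+D+F+G: mass 2+6+5+8=21, value 22+29+17+24=92
- A+B+D+F: mass 2+8+6+5=21, value 22+20+29+17=88
- A+C+D+F: mass 2+7+6+5=20, value 22+15+29+17=83
- A+D+F+H: mass 2+6+5+7=20, value 22+29+17+10=78
Best: 92 sci.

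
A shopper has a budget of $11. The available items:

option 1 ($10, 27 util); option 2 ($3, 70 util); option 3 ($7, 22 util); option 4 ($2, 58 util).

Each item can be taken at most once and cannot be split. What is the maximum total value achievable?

128 util

Check high-value combinations within $11:
- option 2+option 4: cost 3+2=5, value 70+58=128
- option 2+option 3: cost 3+7=10, value 70+22=92
- option 3+option 4: cost 7+2=9, value 22+58=80
Best: 128 util.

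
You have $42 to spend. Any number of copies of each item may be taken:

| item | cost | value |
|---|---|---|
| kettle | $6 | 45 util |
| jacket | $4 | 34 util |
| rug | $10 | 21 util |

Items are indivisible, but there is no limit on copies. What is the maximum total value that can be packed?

Best value-per-unit is jacket at 34/4; filling with it alone gives 10×34 = 340.
Optimal mix: 1×kettle + 9×jacket → cost 42, value 351.

351 util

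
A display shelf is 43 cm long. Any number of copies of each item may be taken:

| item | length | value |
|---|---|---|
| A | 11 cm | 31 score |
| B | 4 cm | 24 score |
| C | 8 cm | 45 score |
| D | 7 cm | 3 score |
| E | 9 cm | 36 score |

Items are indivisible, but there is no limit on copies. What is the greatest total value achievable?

Best value-per-unit is B at 24/4, and filling with it alone uses length 10×4=40. No mix of the others beats 10×24 = 240.

240 score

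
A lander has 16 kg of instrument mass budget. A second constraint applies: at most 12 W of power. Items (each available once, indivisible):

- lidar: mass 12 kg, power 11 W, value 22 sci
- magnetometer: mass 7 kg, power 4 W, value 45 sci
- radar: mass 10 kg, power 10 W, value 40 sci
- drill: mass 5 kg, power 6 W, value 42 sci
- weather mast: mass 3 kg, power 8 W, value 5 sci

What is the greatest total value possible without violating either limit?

Feasible sets respecting both limits:
- magnetometer+drill: mass 12, power 10, value 87
- magnetometer+weather mast: mass 10, power 12, value 50
- magnetometer: mass 7, power 4, value 45
Best: 87 sci.

87 sci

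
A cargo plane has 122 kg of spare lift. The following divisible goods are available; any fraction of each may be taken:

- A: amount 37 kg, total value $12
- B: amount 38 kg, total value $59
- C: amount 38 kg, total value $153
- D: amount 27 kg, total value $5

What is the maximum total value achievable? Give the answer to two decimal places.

Take in order of value per unit:
- C (153/38 per unit): all 38 → value 153, running total 153.00
- B (59/38 per unit): all 38 → value 59, running total 212.00
- A (12/37 per unit): all 37 → value 12, running total 224.00
- D (5/27 per unit): 9 of 27 → value 9×5/27 = 1.6667, running total 225.67
Total 225.67.

225.67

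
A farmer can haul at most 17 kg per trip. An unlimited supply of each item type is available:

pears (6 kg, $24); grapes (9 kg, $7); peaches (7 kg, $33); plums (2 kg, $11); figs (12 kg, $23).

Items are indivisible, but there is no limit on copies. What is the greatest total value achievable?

Best value-per-unit is plums at 11/2; filling with it alone gives 8×11 = 88.
Optimal mix: 1×peaches + 5×plums → weight 17, value 88.

$88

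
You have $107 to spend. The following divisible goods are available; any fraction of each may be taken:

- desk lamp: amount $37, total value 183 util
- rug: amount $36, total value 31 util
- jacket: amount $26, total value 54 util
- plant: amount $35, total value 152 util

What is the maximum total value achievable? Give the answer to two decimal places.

Take in order of value per unit:
- desk lamp (183/37 per unit): all 37 → value 183, running total 183.00
- plant (152/35 per unit): all 35 → value 152, running total 335.00
- jacket (54/26 per unit): all 26 → value 54, running total 389.00
- rug (31/36 per unit): 9 of 36 → value 9×31/36 = 7.7500, running total 396.75
Total 396.75.

396.75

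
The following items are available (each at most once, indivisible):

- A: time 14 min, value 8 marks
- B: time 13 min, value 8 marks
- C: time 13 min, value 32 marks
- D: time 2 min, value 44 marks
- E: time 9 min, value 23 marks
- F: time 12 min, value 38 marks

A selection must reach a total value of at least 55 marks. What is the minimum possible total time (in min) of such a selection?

11

Subsets with value ≥ 55, sorted by total time:
- D+E: time 11, value 67
- D+F: time 14, value 82
- C+D: time 15, value 76
- E+F: time 21, value 61
Minimum time: 11 min.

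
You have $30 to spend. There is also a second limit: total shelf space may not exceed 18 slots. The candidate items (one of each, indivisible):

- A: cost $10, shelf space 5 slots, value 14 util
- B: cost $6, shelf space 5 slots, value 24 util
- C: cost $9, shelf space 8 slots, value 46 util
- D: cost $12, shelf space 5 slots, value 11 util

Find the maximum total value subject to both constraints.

Feasible sets respecting both limits:
- A+B+C: cost 25, shelf space 18, value 84
- B+C+D: cost 27, shelf space 18, value 81
- B+C: cost 15, shelf space 13, value 70
Best: 84 util.

84 util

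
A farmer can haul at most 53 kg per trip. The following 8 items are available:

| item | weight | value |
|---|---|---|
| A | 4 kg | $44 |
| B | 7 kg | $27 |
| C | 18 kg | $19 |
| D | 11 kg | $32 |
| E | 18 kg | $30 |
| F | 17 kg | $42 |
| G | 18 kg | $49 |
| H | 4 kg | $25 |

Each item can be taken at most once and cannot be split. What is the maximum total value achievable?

Check high-value combinations within 53 kg:
- A+B+F+G+H: weight 4+7+17+18+4=50, value 44+27+42+49+25=187
- A+B+D+G+H: weight 4+7+11+18+4=44, value 44+27+32+49+25=177
- A+B+E+G+H: weight 4+7+18+18+4=51, value 44+27+30+49+25=175
- A+B+D+F+H: weight 4+7+11+17+4=43, value 44+27+32+42+25=170
Best: $187.

$187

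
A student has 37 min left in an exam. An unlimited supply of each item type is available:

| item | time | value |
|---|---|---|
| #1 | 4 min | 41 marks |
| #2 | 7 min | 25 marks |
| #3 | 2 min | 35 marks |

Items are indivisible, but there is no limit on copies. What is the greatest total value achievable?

Best value-per-unit is #3 at 35/2, and filling with it alone uses time 18×2=36. No mix of the others beats 18×35 = 630.

630 marks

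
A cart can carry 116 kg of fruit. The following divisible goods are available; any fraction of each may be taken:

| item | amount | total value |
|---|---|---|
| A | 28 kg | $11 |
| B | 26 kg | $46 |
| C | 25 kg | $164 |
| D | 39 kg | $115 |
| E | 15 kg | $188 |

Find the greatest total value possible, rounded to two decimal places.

Take in order of value per unit:
- E (188/15 per unit): all 15 → value 188, running total 188.00
- C (164/25 per unit): all 25 → value 164, running total 352.00
- D (115/39 per unit): all 39 → value 115, running total 467.00
- B (46/26 per unit): all 26 → value 46, running total 513.00
- A (11/28 per unit): 11 of 28 → value 11×11/28 = 4.3214, running total 517.32
Total 517.32.

517.32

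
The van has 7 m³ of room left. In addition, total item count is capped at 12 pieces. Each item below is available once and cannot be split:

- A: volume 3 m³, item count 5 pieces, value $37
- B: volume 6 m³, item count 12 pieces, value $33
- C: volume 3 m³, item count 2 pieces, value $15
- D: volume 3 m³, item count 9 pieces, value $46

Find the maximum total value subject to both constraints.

$61

Feasible sets respecting both limits:
- C+D: volume 6, item count 11, value 61
- A+C: volume 6, item count 7, value 52
- D: volume 3, item count 9, value 46
- A: volume 3, item count 5, value 37
Best: $61.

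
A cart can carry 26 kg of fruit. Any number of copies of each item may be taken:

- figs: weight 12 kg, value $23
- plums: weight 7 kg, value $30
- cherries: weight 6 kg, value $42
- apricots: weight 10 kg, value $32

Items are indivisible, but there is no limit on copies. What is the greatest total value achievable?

Best value-per-unit is cherries at 42/6, and filling with it alone uses weight 4×6=24. No mix of the others beats 4×42 = 168.

$168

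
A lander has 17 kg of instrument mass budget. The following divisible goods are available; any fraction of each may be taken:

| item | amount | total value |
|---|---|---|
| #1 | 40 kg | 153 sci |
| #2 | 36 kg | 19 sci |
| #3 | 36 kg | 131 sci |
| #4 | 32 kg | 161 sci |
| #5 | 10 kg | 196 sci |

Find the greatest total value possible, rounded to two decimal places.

231.22

Take in order of value per unit:
- #5 (196/10 per unit): all 10 → value 196, running total 196.00
- #4 (161/32 per unit): 7 of 32 → value 7×161/32 = 35.2188, running total 231.22
Total 231.22.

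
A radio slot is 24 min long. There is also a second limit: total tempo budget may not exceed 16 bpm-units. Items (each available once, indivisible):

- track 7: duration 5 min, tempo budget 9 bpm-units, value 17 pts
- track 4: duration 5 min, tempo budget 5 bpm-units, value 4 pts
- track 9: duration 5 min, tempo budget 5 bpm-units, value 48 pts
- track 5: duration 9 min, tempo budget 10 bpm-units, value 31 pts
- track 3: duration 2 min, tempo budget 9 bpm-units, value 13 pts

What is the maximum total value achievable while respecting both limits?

79 pts

Feasible sets respecting both limits:
- track 9+track 5: duration 14, tempo budget 15, value 79
- track 7+track 9: duration 10, tempo budget 14, value 65
- track 9+track 3: duration 7, tempo budget 14, value 61
- track 4+track 9: duration 10, tempo budget 10, value 52
Best: 79 pts.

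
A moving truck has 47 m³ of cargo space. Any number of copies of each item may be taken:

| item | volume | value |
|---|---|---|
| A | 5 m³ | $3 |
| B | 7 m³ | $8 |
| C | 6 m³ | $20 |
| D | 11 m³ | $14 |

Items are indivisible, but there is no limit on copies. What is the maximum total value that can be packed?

Best value-per-unit is C at 20/6; filling with it alone gives 7×20 = 140.
Optimal mix: 1×A + 7×C → volume 47, value 143.

$143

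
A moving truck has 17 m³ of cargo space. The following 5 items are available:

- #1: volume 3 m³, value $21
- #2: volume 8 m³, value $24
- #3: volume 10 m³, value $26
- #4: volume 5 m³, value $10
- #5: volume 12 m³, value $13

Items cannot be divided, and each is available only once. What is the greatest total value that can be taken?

Check high-value combinations within 17 m³:
- #1+#2+#4: volume 3+8+5=16, value 21+24+10=55
- #1+#3: volume 3+10=13, value 21+26=47
- #1+#2: volume 3+8=11, value 21+24=45
Best: $55.

$55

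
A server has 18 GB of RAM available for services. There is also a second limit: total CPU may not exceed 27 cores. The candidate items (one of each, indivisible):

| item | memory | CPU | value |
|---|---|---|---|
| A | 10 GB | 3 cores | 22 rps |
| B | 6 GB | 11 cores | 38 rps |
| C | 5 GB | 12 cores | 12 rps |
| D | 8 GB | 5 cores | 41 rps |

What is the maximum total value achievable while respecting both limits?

Feasible sets respecting both limits:
- B+D: memory 14, CPU 16, value 79
- A+D: memory 18, CPU 8, value 63
- A+B: memory 16, CPU 14, value 60
- C+D: memory 13, CPU 17, value 53
Best: 79 rps.

79 rps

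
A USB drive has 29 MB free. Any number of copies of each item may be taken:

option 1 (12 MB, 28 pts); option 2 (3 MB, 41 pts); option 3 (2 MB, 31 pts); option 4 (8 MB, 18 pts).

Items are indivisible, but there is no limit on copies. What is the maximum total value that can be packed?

444 pts

Best value-per-unit is option 3 at 31/2; filling with it alone gives 14×31 = 434.
Optimal mix: 1×option 2 + 13×option 3 → size 29, value 444.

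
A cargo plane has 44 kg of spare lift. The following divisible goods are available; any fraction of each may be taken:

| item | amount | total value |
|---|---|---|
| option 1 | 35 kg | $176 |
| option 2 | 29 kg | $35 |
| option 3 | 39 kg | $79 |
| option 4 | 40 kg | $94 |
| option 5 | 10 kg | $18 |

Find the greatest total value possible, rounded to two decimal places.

Take in order of value per unit:
- option 1 (176/35 per unit): all 35 → value 176, running total 176.00
- option 4 (94/40 per unit): 9 of 40 → value 9×94/40 = 21.1500, running total 197.15
Total 197.15.

197.15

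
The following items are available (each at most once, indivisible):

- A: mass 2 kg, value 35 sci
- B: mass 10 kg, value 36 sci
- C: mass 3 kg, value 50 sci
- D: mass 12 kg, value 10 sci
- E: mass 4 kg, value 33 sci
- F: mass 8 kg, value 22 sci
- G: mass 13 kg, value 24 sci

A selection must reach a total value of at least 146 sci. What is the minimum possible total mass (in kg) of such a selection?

Subsets with value ≥ 146, sorted by total mass:
- A+B+C+E: mass 19, value 154
- A+B+C+E+F: mass 27, value 176
- A+C+D+E+F: mass 29, value 150
- A+C+E+F+G: mass 30, value 164
Minimum mass: 19 kg.

19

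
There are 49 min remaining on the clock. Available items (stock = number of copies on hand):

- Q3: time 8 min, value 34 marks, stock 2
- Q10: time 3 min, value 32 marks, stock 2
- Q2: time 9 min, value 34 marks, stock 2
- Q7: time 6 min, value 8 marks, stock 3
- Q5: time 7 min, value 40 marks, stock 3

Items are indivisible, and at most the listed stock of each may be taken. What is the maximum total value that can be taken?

Top feasible selections:
- 2×Q3 + 2×Q10 + 1×Q7 + 3×Q5: time 49, value 260
- 2×Q3 + 1×Q10 + 1×Q2 + 3×Q5: time 49, value 254
- 2×Q3 + 2×Q10 + 3×Q5: time 43, value 252
- 1×Q3 + 2×Q10 + 1×Q2 + 3×Q5: time 44, value 252
Best: 260 marks.

260 marks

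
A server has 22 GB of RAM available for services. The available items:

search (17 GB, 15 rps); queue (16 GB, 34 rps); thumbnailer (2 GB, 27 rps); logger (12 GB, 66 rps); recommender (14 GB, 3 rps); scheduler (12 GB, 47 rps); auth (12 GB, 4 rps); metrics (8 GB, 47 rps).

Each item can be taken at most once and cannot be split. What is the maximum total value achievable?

140 rps

Check high-value combinations within 22 GB:
- thumbnailer+logger+metrics: memory 2+12+8=22, value 27+66+47=140
- thumbnailer+scheduler+metrics: memory 2+12+8=22, value 27+47+47=121
- logger+metrics: memory 12+8=20, value 66+47=113
- scheduler+metrics: memory 12+8=20, value 47+47=94
- thumbnailer+logger: memory 2+12=14, value 27+66=93
Best: 140 rps.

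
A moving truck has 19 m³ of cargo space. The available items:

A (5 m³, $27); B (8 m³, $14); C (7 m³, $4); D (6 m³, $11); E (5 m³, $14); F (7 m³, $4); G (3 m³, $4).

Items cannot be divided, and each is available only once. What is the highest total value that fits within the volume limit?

Check high-value combinations within 19 m³:
- A+D+E+G: volume 5+6+5+3=19, value 27+11+14+4=56
- A+B+E: volume 5+8+5=18, value 27+14+14=55
- A+D+E: volume 5+6+5=16, value 27+11+14=52
Best: $56.

$56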